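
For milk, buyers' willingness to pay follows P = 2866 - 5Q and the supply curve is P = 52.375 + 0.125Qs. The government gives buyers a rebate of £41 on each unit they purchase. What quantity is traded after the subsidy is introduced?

Pre-subsidy: 2866 - 5Q = 52.375 + 0.125Q gives Q* = 549 and P* = 121.
With the rebate, buyers effectively pay Pb = Ps − 41, where Ps is the price sellers receive.
On the curves, Pb = 2866 - 5Q and Ps = 52.375 + 0.125Q; the wedge Ps − Pb = 41 gives 52.375 + 0.125Q − (2866 - 5Q) = 41, so Q' = 557.
Then Pb = 2866 − 5·557 = 81 and Ps = 52.375 + 0.125·557 = 122.

Q' = 557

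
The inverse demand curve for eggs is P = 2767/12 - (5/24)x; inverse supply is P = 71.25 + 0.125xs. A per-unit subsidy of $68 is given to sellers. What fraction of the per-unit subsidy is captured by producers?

Producer share = 0.375

Pre-subsidy: 2767/12 - (5/24)x = 71.25 + 0.125x gives x* = 478 and P* = 131.
With the subsidy, sellers receive Ps = Pb + 68 for each unit, where Pb is the price buyers pay.
On the curves, Pb = 2767/12 - (5/24)x and Ps = 71.25 + 0.125x; the wedge Ps − Pb = 68 gives 71.25 + 0.125x − (2767/12 - (5/24)x) = 68, so x' = 682.
Then Pb = 2767/12 − (5/24)·682 = 88.5 and Ps = 71.25 + 0.125·682 = 156.5.
Buyers' price falls by P* − Pb = 131 − 88.5 = 42.5; sellers' price rises by Ps − P* = 156.5 − 131 = 25.5.
So producers capture 25.5/68 = 0.375 of each unit of subsidy.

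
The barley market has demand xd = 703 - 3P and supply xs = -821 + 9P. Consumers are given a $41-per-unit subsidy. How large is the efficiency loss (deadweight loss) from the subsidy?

Deadweight loss = $1891.125

Pre-subsidy: 703 - 3P = -821 + 9P gives P* = 127, x* = 322.
With the rebate, buyers effectively pay Pb = Ps − 41, where Ps is the price sellers receive.
Demand in terms of Ps becomes xd = 703 − 3(Ps − 41) = 826 - 3Ps. Setting this equal to supply: 826 - 3Ps = -821 + 9Ps, so Ps = 137.25.
Buyers pay Pb = 137.25 − 41 = 96.25; x' = -821 + 9·137.25 = 414.25.
The subsidy expands output by 414.25 − 322 = 92.25 past the efficient level; on those units the gap between marginal cost and willingness to pay runs from 0 up to 41.
DWL = ½ × 41 × 92.25 = 1891.125.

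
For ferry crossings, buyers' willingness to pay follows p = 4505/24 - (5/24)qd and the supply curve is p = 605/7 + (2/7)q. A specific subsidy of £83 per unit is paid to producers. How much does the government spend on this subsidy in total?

Pre-subsidy: 4505/24 - (5/24)q = 605/7 + (2/7)q gives q* = 205 and p* = 145.
With the subsidy, sellers receive ps = pb + 83 for each unit, where pb is the price buyers pay.
On the curves, pb = 4505/24 - (5/24)q and ps = 605/7 + (2/7)q; the wedge ps − pb = 83 gives 605/7 + (2/7)q − (4505/24 - (5/24)q) = 83, so q' = 373.
Then pb = 4505/24 − (5/24)·373 = 110 and ps = 605/7 + (2/7)·373 = 193.
Government outlay = subsidy × quantity = 83 × 373 = 30959.

Government cost = £30959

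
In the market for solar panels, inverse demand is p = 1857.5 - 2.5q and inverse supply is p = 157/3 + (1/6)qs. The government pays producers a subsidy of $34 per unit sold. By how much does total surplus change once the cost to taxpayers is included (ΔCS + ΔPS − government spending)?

Pre-subsidy: 1857.5 - 2.5q = 157/3 + (1/6)q gives q* = 676.9375 and p* = 165.15625.
With the subsidy, sellers receive ps = pb + 34 for each unit, where pb is the price buyers pay.
On the curves, pb = 1857.5 - 2.5q and ps = 157/3 + (1/6)q; the wedge ps − pb = 34 gives 157/3 + (1/6)q − (1857.5 - 2.5q) = 34, so q' = 689.6875.
Then pb = 1857.5 − 2.5·689.6875 = 133.28125 and ps = 157/3 + (1/6)·689.6875 = 167.28125.
ΔCS = ½(676.9375 + 689.6875)(165.15625 − 133.28125) = 21780.5859375; ΔPS = ½(676.9375 + 689.6875)(167.28125 − 165.15625) = 1452.0390625.
Government spending = 34 × 689.6875 = 23449.375.
Net change = 21780.5859375 + 1452.0390625 − 23449.375 = -216.75. The loss equals the DWL triangle ½·34·12.75.

Net change in total surplus = -$216.75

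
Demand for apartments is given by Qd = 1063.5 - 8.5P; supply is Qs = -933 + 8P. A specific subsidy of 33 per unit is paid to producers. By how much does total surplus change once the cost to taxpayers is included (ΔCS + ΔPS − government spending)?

Pre-subsidy: 1063.5 - 8.5P = -933 + 8P gives P* = 121, Q* = 35.
With the subsidy, sellers receive Ps = Pb + 33 for each unit, where Pb is the price buyers pay.
Supply in terms of Pb becomes Qs = -933 + 8(Pb + 33) = -669 + 8Pb. Setting this equal to demand: 1063.5 - 8.5Pb = -669 + 8Pb, so Pb = 105.
Sellers receive Ps = 105 + 33 = 138; Q' = 1063.5 − 8.5·105 = 171.
ΔCS = ½(35 + 171)(121 − 105) = 1648; ΔPS = ½(35 + 171)(138 − 121) = 1751.
Government spending = 33 × 171 = 5643.
Net change = 1648 + 1751 − 5643 = -2244. The loss equals the DWL triangle ½·33·136.

Net change in total surplus = -2244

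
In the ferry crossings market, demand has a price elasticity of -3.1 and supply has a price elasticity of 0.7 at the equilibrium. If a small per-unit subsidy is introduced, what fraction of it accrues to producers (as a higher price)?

Producer share = 31/38

For a small subsidy around the equilibrium, the benefit split depends on the relative slopes, which at a point are proportional to the elasticities.
Buyer share = εs/(εs + |εd|) = 0.7/(0.7 + 3.1) = 7/38; seller share = |εd|/(εs + |εd|) = 31/38.
So producers capture 31/38 of the subsidy.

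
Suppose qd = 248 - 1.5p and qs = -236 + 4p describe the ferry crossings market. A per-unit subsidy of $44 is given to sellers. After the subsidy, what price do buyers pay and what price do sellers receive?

Buyers pay $56; sellers receive $100

Pre-subsidy: 248 - 1.5p = -236 + 4p gives p* = 88, q* = 116.
With the subsidy, sellers receive ps = pb + 44 for each unit, where pb is the price buyers pay.
Supply in terms of pb becomes qs = -236 + 4(pb + 44) = -60 + 4pb. Setting this equal to demand: 248 - 1.5pb = -60 + 4pb, so pb = 56.
Sellers receive ps = 56 + 44 = 100; q' = 248 − 1.5·56 = 164.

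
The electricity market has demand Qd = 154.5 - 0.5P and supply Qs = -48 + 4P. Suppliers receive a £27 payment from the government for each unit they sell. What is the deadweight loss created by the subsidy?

Deadweight loss = £162

Pre-subsidy: 154.5 - 0.5P = -48 + 4P gives P* = 45, Q* = 132.
With the subsidy, sellers receive Ps = Pb + 27 for each unit, where Pb is the price buyers pay.
Supply in terms of Pb becomes Qs = -48 + 4(Pb + 27) = 60 + 4Pb. Setting this equal to demand: 154.5 - 0.5Pb = 60 + 4Pb, so Pb = 21.
Sellers receive Ps = 21 + 27 = 48; Q' = 154.5 − 0.5·21 = 144.
The subsidy expands output by 144 − 132 = 12 past the efficient level; on those units the gap between marginal cost and willingness to pay runs from 0 up to 27.
DWL = ½ × 27 × 12 = 162.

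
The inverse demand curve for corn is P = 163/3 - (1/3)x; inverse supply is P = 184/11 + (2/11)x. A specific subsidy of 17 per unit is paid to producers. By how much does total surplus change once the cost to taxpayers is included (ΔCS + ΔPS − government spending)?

Pre-subsidy: 163/3 - (1/3)x = 184/11 + (2/11)x gives x* = 73 and P* = 30.
With the subsidy, sellers receive Ps = Pb + 17 for each unit, where Pb is the price buyers pay.
On the curves, Pb = 163/3 - (1/3)x and Ps = 184/11 + (2/11)x; the wedge Ps − Pb = 17 gives 184/11 + (2/11)x − (163/3 - (1/3)x) = 17, so x' = 106.
Then Pb = 163/3 − (1/3)·106 = 19 and Ps = 184/11 + (2/11)·106 = 36.
ΔCS = ½(73 + 106)(30 − 19) = 984.5; ΔPS = ½(73 + 106)(36 − 30) = 537.
Government spending = 17 × 106 = 1802.
Net change = 984.5 + 537 − 1802 = -280.5. The loss equals the DWL triangle ½·17·33.

Net change in total surplus = -280.5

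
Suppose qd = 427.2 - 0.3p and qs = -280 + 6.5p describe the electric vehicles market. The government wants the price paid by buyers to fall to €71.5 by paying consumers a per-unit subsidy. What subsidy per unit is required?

Required subsidy s = €34 per unit

At a buyer price of 71.5, quantity demanded is 427.2 − 0.3·71.5 = 405.75.
Sellers supply 405.75 only when they receive ps with -280 + 6.5·ps = 405.75, i.e. ps = 105.5.
s = ps − pb = 105.5 − 71.5 = 34.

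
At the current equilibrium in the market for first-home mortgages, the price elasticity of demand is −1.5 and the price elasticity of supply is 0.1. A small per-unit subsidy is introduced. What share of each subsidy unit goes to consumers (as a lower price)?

For a small subsidy around the equilibrium, the benefit split depends on the relative slopes, which at a point are proportional to the elasticities.
Buyer share = εs/(εs + |εd|) = 0.1/(0.1 + 1.5) = 0.0625; seller share = |εd|/(εs + |εd|) = 0.9375.

Consumer share = 0.0625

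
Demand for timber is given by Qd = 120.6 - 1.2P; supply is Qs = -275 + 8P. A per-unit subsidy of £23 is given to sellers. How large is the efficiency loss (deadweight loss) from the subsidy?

Deadweight loss = £276

Pre-subsidy: 120.6 - 1.2P = -275 + 8P gives P* = 43, Q* = 69.
With the subsidy, sellers receive Ps = Pb + 23 for each unit, where Pb is the price buyers pay.
Supply in terms of Pb becomes Qs = -275 + 8(Pb + 23) = -91 + 8Pb. Setting this equal to demand: 120.6 - 1.2Pb = -91 + 8Pb, so Pb = 23.
Sellers receive Ps = 23 + 23 = 46; Q' = 120.6 − 1.2·23 = 93.
The subsidy expands output by 93 − 69 = 24 past the efficient level; on those units the gap between marginal cost and willingness to pay runs from 0 up to 23.
DWL = ½ × 23 × 24 = 276.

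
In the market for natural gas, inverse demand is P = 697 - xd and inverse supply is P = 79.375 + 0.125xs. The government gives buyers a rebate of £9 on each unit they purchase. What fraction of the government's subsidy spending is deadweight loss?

DWL / government spending = 4/557

Pre-subsidy: 697 - x = 79.375 + 0.125x gives x* = 549 and P* = 148.
With the rebate, buyers effectively pay Pb = Ps − 9, where Ps is the price sellers receive.
On the curves, Pb = 697 - x and Ps = 79.375 + 0.125x; the wedge Ps − Pb = 9 gives 79.375 + 0.125x − (697 - x) = 9, so x' = 557.
Then Pb = 697 − 1·557 = 140 and Ps = 79.375 + 0.125·557 = 149.
ΔCS = ½(549 + 557)(148 − 140) = 4424; ΔPS = ½(549 + 557)(149 − 148) = 553.
Government spending = 9 × 557 = 5013.
DWL = ½ × 9 × (557 − 549) = 36; fraction = 36 / 5013 = 4/557.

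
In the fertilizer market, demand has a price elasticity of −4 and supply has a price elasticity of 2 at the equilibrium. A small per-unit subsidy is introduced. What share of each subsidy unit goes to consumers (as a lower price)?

Consumer share = 1/3

For a small subsidy around the equilibrium, the benefit split depends on the relative slopes, which at a point are proportional to the elasticities.
Buyer share = εs/(εs + |εd|) = 2/(2 + 4) = 1/3; seller share = |εd|/(εs + |εd|) = 2/3.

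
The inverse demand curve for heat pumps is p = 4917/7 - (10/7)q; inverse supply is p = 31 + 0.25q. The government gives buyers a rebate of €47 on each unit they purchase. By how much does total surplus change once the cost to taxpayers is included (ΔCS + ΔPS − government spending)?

Pre-subsidy: 4917/7 - (10/7)q = 31 + 0.25q gives q* = 400 and p* = 131.
With the rebate, buyers effectively pay pb = ps − 47, where ps is the price sellers receive.
On the curves, pb = 4917/7 - (10/7)q and ps = 31 + 0.25q; the wedge ps − pb = 47 gives 31 + 0.25q − (4917/7 - (10/7)q) = 47, so q' = 428.
Then pb = 4917/7 − (10/7)·428 = 91 and ps = 31 + 0.25·428 = 138.
ΔCS = ½(400 + 428)(131 − 91) = 16560; ΔPS = ½(400 + 428)(138 − 131) = 2898.
Government spending = 47 × 428 = 20116.
Net change = 16560 + 2898 − 20116 = -658. The loss equals the DWL triangle ½·47·28.

Net change in total surplus = -€658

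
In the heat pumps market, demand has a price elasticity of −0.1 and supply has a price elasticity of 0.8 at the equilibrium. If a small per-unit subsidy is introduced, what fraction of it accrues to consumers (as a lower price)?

Consumer share = 8/9

For a small subsidy around the equilibrium, the benefit split depends on the relative slopes, which at a point are proportional to the elasticities.
Buyer share = εs/(εs + |εd|) = 0.8/(0.8 + 0.1) = 8/9; seller share = |εd|/(εs + |εd|) = 1/9.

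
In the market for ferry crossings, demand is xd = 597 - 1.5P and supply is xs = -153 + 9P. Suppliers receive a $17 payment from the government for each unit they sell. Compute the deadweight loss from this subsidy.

Deadweight loss = 2601/14

Pre-subsidy: 597 - 1.5P = -153 + 9P gives P* = 500/7, x* = 3429/7.
With the subsidy, sellers receive Ps = Pb + 17 for each unit, where Pb is the price buyers pay.
Supply in terms of Pb becomes xs = -153 + 9(Pb + 17) = 0 + 9Pb. Setting this equal to demand: 597 - 1.5Pb = 0 + 9Pb, so Pb = 398/7.
Sellers receive Ps = 398/7 + 17 = 517/7; x' = 597 − 1.5·(398/7) = 3582/7.
The subsidy expands output by 3582/7 − 3429/7 = 153/7 past the efficient level; on those units the gap between marginal cost and willingness to pay runs from 0 up to 17.
DWL = ½ × 17 × 153/7 = 2601/14.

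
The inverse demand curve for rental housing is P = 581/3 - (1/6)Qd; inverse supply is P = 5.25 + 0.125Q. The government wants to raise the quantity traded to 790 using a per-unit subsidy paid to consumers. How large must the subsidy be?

Required subsidy s = 42 per unit

At Q = 790, from the demand curve buyers pay Pb = 581/3 − (1/6)·790 = 62; from the supply curve sellers need Ps = 5.25 + 0.125·790 = 104.
The subsidy must fill the gap: s = Ps − Pb = 104 − 62 = 42.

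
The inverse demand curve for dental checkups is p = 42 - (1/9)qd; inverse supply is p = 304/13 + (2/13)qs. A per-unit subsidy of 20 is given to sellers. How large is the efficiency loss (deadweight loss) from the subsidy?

Pre-subsidy: 42 - (1/9)q = 304/13 + (2/13)q gives q* = 2178/31 and p* = 1060/31.
With the subsidy, sellers receive ps = pb + 20 for each unit, where pb is the price buyers pay.
On the curves, pb = 42 - (1/9)q and ps = 304/13 + (2/13)q; the wedge ps − pb = 20 gives 304/13 + (2/13)q − (42 - (1/9)q) = 20, so q' = 4518/31.
Then pb = 42 − (1/9)·(4518/31) = 800/31 and ps = 304/13 + (2/13)·(4518/31) = 1420/31.
The subsidy expands output by 4518/31 − 2178/31 = 2340/31 past the efficient level; on those units the gap between marginal cost and willingness to pay runs from 0 up to 20.
DWL = ½ × 20 × 2340/31 = 23400/31.

Deadweight loss = 23400/31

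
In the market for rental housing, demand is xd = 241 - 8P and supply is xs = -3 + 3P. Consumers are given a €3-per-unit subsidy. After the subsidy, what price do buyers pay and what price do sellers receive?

Buyers pay 235/11; sellers receive 268/11

Pre-subsidy: 241 - 8P = -3 + 3P gives P* = 244/11, x* = 699/11.
With the rebate, buyers effectively pay Pb = Ps − 3, where Ps is the price sellers receive.
Demand in terms of Ps becomes xd = 241 − 8(Ps − 3) = 265 - 8Ps. Setting this equal to supply: 265 - 8Ps = -3 + 3Ps, so Ps = 268/11.
Buyers pay Pb = 268/11 − 3 = 235/11; x' = -3 + 3·(268/11) = 771/11.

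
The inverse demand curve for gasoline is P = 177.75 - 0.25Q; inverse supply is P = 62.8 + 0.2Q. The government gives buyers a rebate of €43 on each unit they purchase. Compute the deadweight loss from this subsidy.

Pre-subsidy: 177.75 - 0.25Q = 62.8 + 0.2Q gives Q* = 2299/9 and P* = 1025/9.
With the rebate, buyers effectively pay Pb = Ps − 43, where Ps is the price sellers receive.
On the curves, Pb = 177.75 - 0.25Q and Ps = 62.8 + 0.2Q; the wedge Ps − Pb = 43 gives 62.8 + 0.2Q − (177.75 - 0.25Q) = 43, so Q' = 351.
Then Pb = 177.75 − 0.25·351 = 90 and Ps = 62.8 + 0.2·351 = 133.
The subsidy expands output by 351 − 2299/9 = 860/9 past the efficient level; on those units the gap between marginal cost and willingness to pay runs from 0 up to 43.
DWL = ½ × 43 × 860/9 = 18490/9.

Deadweight loss = 18490/9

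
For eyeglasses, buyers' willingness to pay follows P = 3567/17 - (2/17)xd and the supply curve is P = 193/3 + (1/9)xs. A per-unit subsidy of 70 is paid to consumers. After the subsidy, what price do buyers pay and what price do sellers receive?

Buyers pay 99; sellers receive 169

Pre-subsidy: 3567/17 - (2/17)x = 193/3 + (1/9)x gives x* = 636 and P* = 135.
With the rebate, buyers effectively pay Pb = Ps − 70, where Ps is the price sellers receive.
On the curves, Pb = 3567/17 - (2/17)x and Ps = 193/3 + (1/9)x; the wedge Ps − Pb = 70 gives 193/3 + (1/9)x − (3567/17 - (2/17)x) = 70, so x' = 942.
Then Pb = 3567/17 − (2/17)·942 = 99 and Ps = 193/3 + (1/9)·942 = 169.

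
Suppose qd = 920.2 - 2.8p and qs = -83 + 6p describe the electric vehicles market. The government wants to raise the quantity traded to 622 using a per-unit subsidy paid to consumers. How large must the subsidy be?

At q = 622, invert demand for the buyer price: pb = (920.2 − 622)/2.8 = 106.5; invert supply for the seller price: ps = (622 − (-83))/6 = 117.5.
The subsidy must fill the gap: s = ps − pb = 117.5 − 106.5 = 11.

Required subsidy s = 11 per unit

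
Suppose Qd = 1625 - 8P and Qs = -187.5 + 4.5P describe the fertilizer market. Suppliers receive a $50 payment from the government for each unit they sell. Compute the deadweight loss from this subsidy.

Deadweight loss = $3600

Pre-subsidy: 1625 - 8P = -187.5 + 4.5P gives P* = 145, Q* = 465.
With the subsidy, sellers receive Ps = Pb + 50 for each unit, where Pb is the price buyers pay.
Supply in terms of Pb becomes Qs = -187.5 + 4.5(Pb + 50) = 37.5 + 4.5Pb. Setting this equal to demand: 1625 - 8Pb = 37.5 + 4.5Pb, so Pb = 127.
Sellers receive Ps = 127 + 50 = 177; Q' = 1625 − 8·127 = 609.
The subsidy expands output by 609 − 465 = 144 past the efficient level; on those units the gap between marginal cost and willingness to pay runs from 0 up to 50.
DWL = ½ × 50 × 144 = 3600.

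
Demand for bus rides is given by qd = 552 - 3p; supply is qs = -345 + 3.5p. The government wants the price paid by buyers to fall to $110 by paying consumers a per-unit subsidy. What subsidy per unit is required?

At a buyer price of 110, quantity demanded is 552 − 3·110 = 222.
Sellers supply 222 only when they receive ps with -345 + 3.5·ps = 222, i.e. ps = 162.
s = ps − pb = 162 − 110 = 52.

Required subsidy s = $52 per unit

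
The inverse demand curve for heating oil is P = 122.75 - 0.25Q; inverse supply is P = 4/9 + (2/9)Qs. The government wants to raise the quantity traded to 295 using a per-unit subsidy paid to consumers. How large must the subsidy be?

At Q = 295, from the demand curve buyers pay Pb = 122.75 − 0.25·295 = 49; from the supply curve sellers need Ps = 4/9 + (2/9)·295 = 66.
The subsidy must fill the gap: s = Ps − Pb = 66 − 49 = 17.

Required subsidy s = 17 per unit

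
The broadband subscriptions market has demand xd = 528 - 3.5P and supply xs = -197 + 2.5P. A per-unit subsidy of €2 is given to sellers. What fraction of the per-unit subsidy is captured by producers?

Pre-subsidy: 528 - 3.5P = -197 + 2.5P gives P* = 725/6, x* = 1261/12.
With the subsidy, sellers receive Ps = Pb + 2 for each unit, where Pb is the price buyers pay.
Supply in terms of Pb becomes xs = -197 + 2.5(Pb + 2) = -192 + 2.5Pb. Setting this equal to demand: 528 - 3.5Pb = -192 + 2.5Pb, so Pb = 120.
Sellers receive Ps = 120 + 2 = 122; x' = 528 − 3.5·120 = 108.
Buyers' price falls by P* − Pb = 725/6 − 120 = 5/6; sellers' price rises by Ps − P* = 122 − 725/6 = 7/6.
So producers capture (7/6)/2 = 7/12 of each unit of subsidy.

Producer share = 7/12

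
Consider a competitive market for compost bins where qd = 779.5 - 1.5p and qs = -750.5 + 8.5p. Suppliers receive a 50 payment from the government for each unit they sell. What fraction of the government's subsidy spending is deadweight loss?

DWL / government spending = 51/982

Pre-subsidy: 779.5 - 1.5p = -750.5 + 8.5p gives p* = 153, q* = 550.
With the subsidy, sellers receive ps = pb + 50 for each unit, where pb is the price buyers pay.
Supply in terms of pb becomes qs = -750.5 + 8.5(pb + 50) = -325.5 + 8.5pb. Setting this equal to demand: 779.5 - 1.5pb = -325.5 + 8.5pb, so pb = 110.5.
Sellers receive ps = 110.5 + 50 = 160.5; q' = 779.5 − 1.5·110.5 = 613.75.
ΔCS = ½(550 + 613.75)(153 − 110.5) = 24729.6875; ΔPS = ½(550 + 613.75)(160.5 − 153) = 4364.0625.
Government spending = 50 × 613.75 = 30687.5.
DWL = ½ × 50 × (613.75 − 550) = 1593.75; fraction = 1593.75 / 30687.5 = 51/982.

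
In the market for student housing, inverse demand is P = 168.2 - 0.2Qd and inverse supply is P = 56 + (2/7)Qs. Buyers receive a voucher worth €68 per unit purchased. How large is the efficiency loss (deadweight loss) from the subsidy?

Pre-subsidy: 168.2 - 0.2Q = 56 + (2/7)Q gives Q* = 231 and P* = 122.
With the rebate, buyers effectively pay Pb = Ps − 68, where Ps is the price sellers receive.
On the curves, Pb = 168.2 - 0.2Q and Ps = 56 + (2/7)Q; the wedge Ps − Pb = 68 gives 56 + (2/7)Q − (168.2 - 0.2Q) = 68, so Q' = 371.
Then Pb = 168.2 − 0.2·371 = 94 and Ps = 56 + (2/7)·371 = 162.
The subsidy expands output by 371 − 231 = 140 past the efficient level; on those units the gap between marginal cost and willingness to pay runs from 0 up to 68.
DWL = ½ × 68 × 140 = 4760.

Deadweight loss = €4760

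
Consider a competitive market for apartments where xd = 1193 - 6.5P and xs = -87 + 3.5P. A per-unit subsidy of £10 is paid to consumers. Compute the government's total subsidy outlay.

Pre-subsidy: 1193 - 6.5P = -87 + 3.5P gives P* = 128, x* = 361.
With the rebate, buyers effectively pay Pb = Ps − 10, where Ps is the price sellers receive.
Demand in terms of Ps becomes xd = 1193 − 6.5(Ps − 10) = 1258 - 6.5Ps. Setting this equal to supply: 1258 - 6.5Ps = -87 + 3.5Ps, so Ps = 134.5.
Buyers pay Pb = 134.5 − 10 = 124.5; x' = -87 + 3.5·134.5 = 383.75.
Government outlay = subsidy × quantity = 10 × 383.75 = 3837.5.

Government cost = £3837.5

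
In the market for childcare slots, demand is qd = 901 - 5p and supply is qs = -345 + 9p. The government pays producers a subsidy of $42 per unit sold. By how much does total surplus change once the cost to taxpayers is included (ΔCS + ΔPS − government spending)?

Pre-subsidy: 901 - 5p = -345 + 9p gives p* = 89, q* = 456.
With the subsidy, sellers receive ps = pb + 42 for each unit, where pb is the price buyers pay.
Supply in terms of pb becomes qs = -345 + 9(pb + 42) = 33 + 9pb. Setting this equal to demand: 901 - 5pb = 33 + 9pb, so pb = 62.
Sellers receive ps = 62 + 42 = 104; q' = 901 − 5·62 = 591.
ΔCS = ½(456 + 591)(89 − 62) = 14134.5; ΔPS = ½(456 + 591)(104 − 89) = 7852.5.
Government spending = 42 × 591 = 24822.
Net change = 14134.5 + 7852.5 − 24822 = -2835. The loss equals the DWL triangle ½·42·135.

Net change in total surplus = -$2835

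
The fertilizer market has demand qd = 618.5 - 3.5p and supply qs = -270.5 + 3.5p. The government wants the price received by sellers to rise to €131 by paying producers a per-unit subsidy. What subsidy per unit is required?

Required subsidy s = €8 per unit

At a seller price of 131, quantity supplied is -270.5 + 3.5·131 = 188.
Buyers absorb 188 only when they pay pb with 618.5 − 3.5·pb = 188, i.e. pb = 123.
s = ps − pb = 131 − 123 = 8.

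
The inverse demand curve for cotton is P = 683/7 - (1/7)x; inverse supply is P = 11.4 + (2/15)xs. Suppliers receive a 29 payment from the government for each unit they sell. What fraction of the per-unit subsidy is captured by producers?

Producer share = 14/29

Pre-subsidy: 683/7 - (1/7)x = 11.4 + (2/15)x gives x* = 312 and P* = 53.
With the subsidy, sellers receive Ps = Pb + 29 for each unit, where Pb is the price buyers pay.
On the curves, Pb = 683/7 - (1/7)x and Ps = 11.4 + (2/15)x; the wedge Ps − Pb = 29 gives 11.4 + (2/15)x − (683/7 - (1/7)x) = 29, so x' = 417.
Then Pb = 683/7 − (1/7)·417 = 38 and Ps = 11.4 + (2/15)·417 = 67.
Buyers' price falls by P* − Pb = 53 − 38 = 15; sellers' price rises by Ps − P* = 67 − 53 = 14.
So producers capture 14/29 = 14/29 of each unit of subsidy.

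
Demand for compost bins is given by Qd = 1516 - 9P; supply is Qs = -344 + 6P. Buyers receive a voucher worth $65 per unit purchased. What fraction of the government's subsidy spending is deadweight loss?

DWL / government spending = 117/634

Pre-subsidy: 1516 - 9P = -344 + 6P gives P* = 124, Q* = 400.
With the rebate, buyers effectively pay Pb = Ps − 65, where Ps is the price sellers receive.
Demand in terms of Ps becomes Qd = 1516 − 9(Ps − 65) = 2101 - 9Ps. Setting this equal to supply: 2101 - 9Ps = -344 + 6Ps, so Ps = 163.
Buyers pay Pb = 163 − 65 = 98; Q' = -344 + 6·163 = 634.
ΔCS = ½(400 + 634)(124 − 98) = 13442; ΔPS = ½(400 + 634)(163 − 124) = 20163.
Government spending = 65 × 634 = 41210.
DWL = ½ × 65 × (634 − 400) = 7605; fraction = 7605 / 41210 = 117/634.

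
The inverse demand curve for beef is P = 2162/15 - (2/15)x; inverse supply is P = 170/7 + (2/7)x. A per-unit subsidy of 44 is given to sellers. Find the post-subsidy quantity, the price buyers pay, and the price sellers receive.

x' = 391; buyers pay 92; sellers receive 136

Pre-subsidy: 2162/15 - (2/15)x = 170/7 + (2/7)x gives x* = 286 and P* = 106.
With the subsidy, sellers receive Ps = Pb + 44 for each unit, where Pb is the price buyers pay.
On the curves, Pb = 2162/15 - (2/15)x and Ps = 170/7 + (2/7)x; the wedge Ps − Pb = 44 gives 170/7 + (2/7)x − (2162/15 - (2/15)x) = 44, so x' = 391.
Then Pb = 2162/15 − (2/15)·391 = 92 and Ps = 170/7 + (2/7)·391 = 136.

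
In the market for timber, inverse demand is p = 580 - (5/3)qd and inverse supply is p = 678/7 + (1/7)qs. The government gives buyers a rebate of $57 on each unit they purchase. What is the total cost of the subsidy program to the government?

Government cost = $17014.5

Pre-subsidy: 580 - (5/3)q = 678/7 + (1/7)q gives q* = 267 and p* = 135.
With the rebate, buyers effectively pay pb = ps − 57, where ps is the price sellers receive.
On the curves, pb = 580 - (5/3)q and ps = 678/7 + (1/7)q; the wedge ps − pb = 57 gives 678/7 + (1/7)q − (580 - (5/3)q) = 57, so q' = 298.5.
Then pb = 580 − (5/3)·298.5 = 82.5 and ps = 678/7 + (1/7)·298.5 = 139.5.
Government outlay = subsidy × quantity = 57 × 298.5 = 17014.5.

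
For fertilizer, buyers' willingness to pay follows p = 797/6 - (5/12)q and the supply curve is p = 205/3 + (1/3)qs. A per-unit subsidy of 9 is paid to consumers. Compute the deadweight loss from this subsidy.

Pre-subsidy: 797/6 - (5/12)q = 205/3 + (1/3)q gives q* = 86 and p* = 97.
With the rebate, buyers effectively pay pb = ps − 9, where ps is the price sellers receive.
On the curves, pb = 797/6 - (5/12)q and ps = 205/3 + (1/3)q; the wedge ps − pb = 9 gives 205/3 + (1/3)q − (797/6 - (5/12)q) = 9, so q' = 98.
Then pb = 797/6 − (5/12)·98 = 92 and ps = 205/3 + (1/3)·98 = 101.
The subsidy expands output by 98 − 86 = 12 past the efficient level; on those units the gap between marginal cost and willingness to pay runs from 0 up to 9.
DWL = ½ × 9 × 12 = 54.

Deadweight loss = 54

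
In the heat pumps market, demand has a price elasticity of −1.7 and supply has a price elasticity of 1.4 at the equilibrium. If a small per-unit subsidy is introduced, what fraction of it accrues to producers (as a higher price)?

For a small subsidy around the equilibrium, the benefit split depends on the relative slopes, which at a point are proportional to the elasticities.
Buyer share = εs/(εs + |εd|) = 1.4/(1.4 + 1.7) = 14/31; seller share = |εd|/(εs + |εd|) = 17/31.
So producers capture 17/31 of the subsidy.

Producer share = 17/31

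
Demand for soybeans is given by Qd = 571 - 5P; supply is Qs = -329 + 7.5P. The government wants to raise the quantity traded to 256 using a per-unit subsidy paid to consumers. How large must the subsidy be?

Required subsidy s = 15 per unit

At Q = 256, invert demand for the buyer price: Pb = (571 − 256)/5 = 63; invert supply for the seller price: Ps = (256 − (-329))/7.5 = 78.
The subsidy must fill the gap: s = Ps − Pb = 78 − 63 = 15.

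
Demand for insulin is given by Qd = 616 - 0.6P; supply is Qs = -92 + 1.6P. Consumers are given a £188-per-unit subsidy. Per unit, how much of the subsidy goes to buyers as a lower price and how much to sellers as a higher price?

Pre-subsidy: 616 - 0.6P = -92 + 1.6P gives P* = 3540/11, Q* = 4652/11.
With the rebate, buyers effectively pay Pb = Ps − 188, where Ps is the price sellers receive.
Demand in terms of Ps becomes Qd = 616 − 0.6(Ps − 188) = 728.8 - 0.6Ps. Setting this equal to supply: 728.8 - 0.6Ps = -92 + 1.6Ps, so Ps = 4104/11.
Buyers pay Pb = 4104/11 − 188 = 2036/11; Q' = -92 + 1.6·(4104/11) = 27772/55.
Buyers' price falls by P* − Pb = 3540/11 − 2036/11 = 1504/11; sellers' price rises by Ps − P* = 4104/11 − 3540/11 = 564/11.

Buyers gain 1504/11 per unit; sellers gain 564/11 per unit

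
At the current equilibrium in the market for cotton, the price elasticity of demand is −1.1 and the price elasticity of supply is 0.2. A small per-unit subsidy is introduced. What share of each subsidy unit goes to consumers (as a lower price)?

Consumer share = 2/13

For a small subsidy around the equilibrium, the benefit split depends on the relative slopes, which at a point are proportional to the elasticities.
Buyer share = εs/(εs + |εd|) = 0.2/(0.2 + 1.1) = 2/13; seller share = |εd|/(εs + |εd|) = 11/13.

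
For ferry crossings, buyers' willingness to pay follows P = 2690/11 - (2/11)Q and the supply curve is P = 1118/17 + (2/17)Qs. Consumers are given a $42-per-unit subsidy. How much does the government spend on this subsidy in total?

Pre-subsidy: 2690/11 - (2/11)Q = 1118/17 + (2/17)Q gives Q* = 597 and P* = 136.
With the rebate, buyers effectively pay Pb = Ps − 42, where Ps is the price sellers receive.
On the curves, Pb = 2690/11 - (2/11)Q and Ps = 1118/17 + (2/17)Q; the wedge Ps − Pb = 42 gives 1118/17 + (2/17)Q − (2690/11 - (2/11)Q) = 42, so Q' = 737.25.
Then Pb = 2690/11 − (2/11)·737.25 = 110.5 and Ps = 1118/17 + (2/17)·737.25 = 152.5.
Government outlay = subsidy × quantity = 42 × 737.25 = 30964.5.

Government cost = $30964.5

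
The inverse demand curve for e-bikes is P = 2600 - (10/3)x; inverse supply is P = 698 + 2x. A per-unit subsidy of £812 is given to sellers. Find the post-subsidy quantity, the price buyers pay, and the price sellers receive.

x' = 508.875; buyers pay £903.75; sellers receive £1715.75

Pre-subsidy: 2600 - (10/3)x = 698 + 2x gives x* = 356.625 and P* = 1411.25.
With the subsidy, sellers receive Ps = Pb + 812 for each unit, where Pb is the price buyers pay.
On the curves, Pb = 2600 - (10/3)x and Ps = 698 + 2x; the wedge Ps − Pb = 812 gives 698 + 2x − (2600 - (10/3)x) = 812, so x' = 508.875.
Then Pb = 2600 − (10/3)·508.875 = 903.75 and Ps = 698 + 2·508.875 = 1715.75.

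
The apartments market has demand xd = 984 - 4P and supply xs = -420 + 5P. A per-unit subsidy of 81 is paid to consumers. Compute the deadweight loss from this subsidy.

Pre-subsidy: 984 - 4P = -420 + 5P gives P* = 156, x* = 360.
With the rebate, buyers effectively pay Pb = Ps − 81, where Ps is the price sellers receive.
Demand in terms of Ps becomes xd = 984 − 4(Ps − 81) = 1308 - 4Ps. Setting this equal to supply: 1308 - 4Ps = -420 + 5Ps, so Ps = 192.
Buyers pay Pb = 192 − 81 = 111; x' = -420 + 5·192 = 540.
The subsidy expands output by 540 − 360 = 180 past the efficient level; on those units the gap between marginal cost and willingness to pay runs from 0 up to 81.
DWL = ½ × 81 × 180 = 7290.

Deadweight loss = 7290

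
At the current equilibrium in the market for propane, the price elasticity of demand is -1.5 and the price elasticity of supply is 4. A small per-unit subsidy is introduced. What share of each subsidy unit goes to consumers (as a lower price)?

Consumer share = 8/11

For a small subsidy around the equilibrium, the benefit split depends on the relative slopes, which at a point are proportional to the elasticities.
Buyer share = εs/(εs + |εd|) = 4/(4 + 1.5) = 8/11; seller share = |εd|/(εs + |εd|) = 3/11.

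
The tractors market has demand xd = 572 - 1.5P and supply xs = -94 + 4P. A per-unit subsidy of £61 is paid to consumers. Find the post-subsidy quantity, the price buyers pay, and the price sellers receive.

x' = 5026/11; buyers pay 844/11; sellers receive 1515/11

Pre-subsidy: 572 - 1.5P = -94 + 4P gives P* = 1332/11, x* = 4294/11.
With the rebate, buyers effectively pay Pb = Ps − 61, where Ps is the price sellers receive.
Demand in terms of Ps becomes xd = 572 − 1.5(Ps − 61) = 663.5 - 1.5Ps. Setting this equal to supply: 663.5 - 1.5Ps = -94 + 4Ps, so Ps = 1515/11.
Buyers pay Pb = 1515/11 − 61 = 844/11; x' = -94 + 4·(1515/11) = 5026/11.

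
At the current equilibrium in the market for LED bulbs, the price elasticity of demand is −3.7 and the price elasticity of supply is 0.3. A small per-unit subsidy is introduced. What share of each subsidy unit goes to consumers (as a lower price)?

For a small subsidy around the equilibrium, the benefit split depends on the relative slopes, which at a point are proportional to the elasticities.
Buyer share = εs/(εs + |εd|) = 0.3/(0.3 + 3.7) = 0.075; seller share = |εd|/(εs + |εd|) = 0.925.

Consumer share = 0.075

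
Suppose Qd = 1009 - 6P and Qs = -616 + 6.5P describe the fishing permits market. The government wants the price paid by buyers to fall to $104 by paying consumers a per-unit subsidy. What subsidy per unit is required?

At a buyer price of 104, quantity demanded is 1009 − 6·104 = 385.
Sellers supply 385 only when they receive Ps with -616 + 6.5·Ps = 385, i.e. Ps = 154.
s = Ps − Pb = 154 − 104 = 50.

Required subsidy s = $50 per unit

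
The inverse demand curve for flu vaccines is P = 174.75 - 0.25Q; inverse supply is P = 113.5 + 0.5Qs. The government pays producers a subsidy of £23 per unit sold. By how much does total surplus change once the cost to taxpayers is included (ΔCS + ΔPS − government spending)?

Net change in total surplus = -1058/3

Pre-subsidy: 174.75 - 0.25Q = 113.5 + 0.5Q gives Q* = 245/3 and P* = 463/3.
With the subsidy, sellers receive Ps = Pb + 23 for each unit, where Pb is the price buyers pay.
On the curves, Pb = 174.75 - 0.25Q and Ps = 113.5 + 0.5Q; the wedge Ps − Pb = 23 gives 113.5 + 0.5Q − (174.75 - 0.25Q) = 23, so Q' = 337/3.
Then Pb = 174.75 − 0.25·(337/3) = 440/3 and Ps = 113.5 + 0.5·(337/3) = 509/3.
ΔCS = ½(245/3 + 337/3)(463/3 − 440/3) = 2231/3; ΔPS = ½(245/3 + 337/3)(509/3 − 463/3) = 4462/3.
Government spending = 23 × 337/3 = 7751/3.
Net change = 2231/3 + 4462/3 − 7751/3 = -1058/3. The loss equals the DWL triangle ½·23·92/3.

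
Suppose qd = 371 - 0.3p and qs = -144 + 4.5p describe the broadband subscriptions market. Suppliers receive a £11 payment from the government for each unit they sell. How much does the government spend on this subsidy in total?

Pre-subsidy: 371 - 0.3p = -144 + 4.5p gives p* = 2575/24, q* = 338.8125.
With the subsidy, sellers receive ps = pb + 11 for each unit, where pb is the price buyers pay.
Supply in terms of pb becomes qs = -144 + 4.5(pb + 11) = -94.5 + 4.5pb. Setting this equal to demand: 371 - 0.3pb = -94.5 + 4.5pb, so pb = 4655/48.
Sellers receive ps = 4655/48 + 11 = 5183/48; q' = 371 − 0.3·(4655/48) = 341.90625.
Government outlay = subsidy × quantity = 11 × 341.90625 = 3760.96875.

Government cost = £3760.96875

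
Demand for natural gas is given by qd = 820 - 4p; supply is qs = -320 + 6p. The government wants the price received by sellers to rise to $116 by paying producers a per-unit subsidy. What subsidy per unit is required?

Required subsidy s = $5 per unit

At a seller price of 116, quantity supplied is -320 + 6·116 = 376.
Buyers absorb 376 only when they pay pb with 820 − 4·pb = 376, i.e. pb = 111.
s = ps − pb = 116 − 111 = 5.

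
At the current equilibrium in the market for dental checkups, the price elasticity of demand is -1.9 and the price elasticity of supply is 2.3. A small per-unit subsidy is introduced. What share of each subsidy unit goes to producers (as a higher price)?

Producer share = 19/42

For a small subsidy around the equilibrium, the benefit split depends on the relative slopes, which at a point are proportional to the elasticities.
Buyer share = εs/(εs + |εd|) = 2.3/(2.3 + 1.9) = 23/42; seller share = |εd|/(εs + |εd|) = 19/42.
So producers capture 19/42 of the subsidy.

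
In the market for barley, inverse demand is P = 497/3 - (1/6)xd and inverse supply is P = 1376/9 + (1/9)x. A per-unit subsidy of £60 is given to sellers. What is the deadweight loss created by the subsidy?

Pre-subsidy: 497/3 - (1/6)x = 1376/9 + (1/9)x gives x* = 46 and P* = 158.
With the subsidy, sellers receive Ps = Pb + 60 for each unit, where Pb is the price buyers pay.
On the curves, Pb = 497/3 - (1/6)x and Ps = 1376/9 + (1/9)x; the wedge Ps − Pb = 60 gives 1376/9 + (1/9)x − (497/3 - (1/6)x) = 60, so x' = 262.
Then Pb = 497/3 − (1/6)·262 = 122 and Ps = 1376/9 + (1/9)·262 = 182.
The subsidy expands output by 262 − 46 = 216 past the efficient level; on those units the gap between marginal cost and willingness to pay runs from 0 up to 60.
DWL = ½ × 60 × 216 = 6480.

Deadweight loss = £6480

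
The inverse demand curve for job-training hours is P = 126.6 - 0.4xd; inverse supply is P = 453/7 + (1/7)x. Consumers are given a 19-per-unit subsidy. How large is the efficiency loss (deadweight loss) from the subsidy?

Pre-subsidy: 126.6 - 0.4x = 453/7 + (1/7)x gives x* = 114 and P* = 81.
With the rebate, buyers effectively pay Pb = Ps − 19, where Ps is the price sellers receive.
On the curves, Pb = 126.6 - 0.4x and Ps = 453/7 + (1/7)x; the wedge Ps − Pb = 19 gives 453/7 + (1/7)x − (126.6 - 0.4x) = 19, so x' = 149.
Then Pb = 126.6 − 0.4·149 = 67 and Ps = 453/7 + (1/7)·149 = 86.
The subsidy expands output by 149 − 114 = 35 past the efficient level; on those units the gap between marginal cost and willingness to pay runs from 0 up to 19.
DWL = ½ × 19 × 35 = 332.5.

Deadweight loss = 332.5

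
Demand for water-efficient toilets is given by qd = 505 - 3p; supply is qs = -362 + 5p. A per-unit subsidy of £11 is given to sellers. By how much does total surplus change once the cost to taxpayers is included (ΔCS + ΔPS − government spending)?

Net change in total surplus = -£113.4375

Pre-subsidy: 505 - 3p = -362 + 5p gives p* = 108.375, q* = 179.875.
With the subsidy, sellers receive ps = pb + 11 for each unit, where pb is the price buyers pay.
Supply in terms of pb becomes qs = -362 + 5(pb + 11) = -307 + 5pb. Setting this equal to demand: 505 - 3pb = -307 + 5pb, so pb = 101.5.
Sellers receive ps = 101.5 + 11 = 112.5; q' = 505 − 3·101.5 = 200.5.
ΔCS = ½(179.875 + 200.5)(108.375 − 101.5) = 1307.5390625; ΔPS = ½(179.875 + 200.5)(112.5 − 108.375) = 784.5234375.
Government spending = 11 × 200.5 = 2205.5.
Net change = 1307.5390625 + 784.5234375 − 2205.5 = -113.4375. The loss equals the DWL triangle ½·11·20.625.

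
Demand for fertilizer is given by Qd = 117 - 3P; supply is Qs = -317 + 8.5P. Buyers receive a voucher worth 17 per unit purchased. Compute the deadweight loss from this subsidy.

Deadweight loss = 14739/46

Pre-subsidy: 117 - 3P = -317 + 8.5P gives P* = 868/23, Q* = 87/23.
With the rebate, buyers effectively pay Pb = Ps − 17, where Ps is the price sellers receive.
Demand in terms of Ps becomes Qd = 117 − 3(Ps − 17) = 168 - 3Ps. Setting this equal to supply: 168 - 3Ps = -317 + 8.5Ps, so Ps = 970/23.
Buyers pay Pb = 970/23 − 17 = 579/23; Q' = -317 + 8.5·(970/23) = 954/23.
The subsidy expands output by 954/23 − 87/23 = 867/23 past the efficient level; on those units the gap between marginal cost and willingness to pay runs from 0 up to 17.
DWL = ½ × 17 × 867/23 = 14739/46.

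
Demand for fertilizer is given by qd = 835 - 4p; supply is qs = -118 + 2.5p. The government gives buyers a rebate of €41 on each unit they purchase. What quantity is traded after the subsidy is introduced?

Pre-subsidy: 835 - 4p = -118 + 2.5p gives p* = 1906/13, q* = 3231/13.
With the rebate, buyers effectively pay pb = ps − 41, where ps is the price sellers receive.
Demand in terms of ps becomes qd = 835 − 4(ps − 41) = 999 - 4ps. Setting this equal to supply: 999 - 4ps = -118 + 2.5ps, so ps = 2234/13.
Buyers pay pb = 2234/13 − 41 = 1701/13; q' = -118 + 2.5·(2234/13) = 4051/13.

q' = 4051/13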